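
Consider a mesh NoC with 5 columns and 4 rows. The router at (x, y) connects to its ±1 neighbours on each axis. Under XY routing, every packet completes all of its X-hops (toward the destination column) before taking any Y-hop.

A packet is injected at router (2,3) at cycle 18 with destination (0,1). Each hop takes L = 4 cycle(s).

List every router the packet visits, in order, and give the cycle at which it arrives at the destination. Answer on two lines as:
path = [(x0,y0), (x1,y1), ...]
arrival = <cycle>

path = [(2,3), (1,3), (0,3), (0,2), (0,1)]
arrival = 34

  0. router=(2,3) cycle=18 (inject)
  1. router=(1,3) cycle=22 dir=W
  2. router=(0,3) cycle=26 dir=W
  3. router=(0,2) cycle=30 dir=S
  4. router=(0,1) cycle=34 dir=S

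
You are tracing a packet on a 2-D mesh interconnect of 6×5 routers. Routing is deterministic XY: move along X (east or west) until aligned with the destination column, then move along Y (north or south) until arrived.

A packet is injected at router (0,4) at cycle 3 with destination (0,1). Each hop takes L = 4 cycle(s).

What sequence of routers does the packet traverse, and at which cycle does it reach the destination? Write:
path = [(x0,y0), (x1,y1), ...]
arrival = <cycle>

path = [(0,4), (0,3), (0,2), (0,1)]
arrival = 15

#0 — 0,4 | c3
#1 — 0,3 | c7 | S
#2 — 0,2 | c11 | S
#3 — 0,1 | c15 | S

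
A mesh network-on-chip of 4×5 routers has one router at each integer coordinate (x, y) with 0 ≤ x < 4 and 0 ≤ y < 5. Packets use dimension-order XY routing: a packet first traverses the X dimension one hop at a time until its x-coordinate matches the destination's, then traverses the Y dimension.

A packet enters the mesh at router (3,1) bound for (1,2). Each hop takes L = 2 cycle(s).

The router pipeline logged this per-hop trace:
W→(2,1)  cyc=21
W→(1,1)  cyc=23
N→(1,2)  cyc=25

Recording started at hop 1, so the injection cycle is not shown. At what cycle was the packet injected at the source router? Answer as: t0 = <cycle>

t0 = 19

cyc[1] = 21 and cyc[k] = t0 + k·L for every k.
Subtract one hop: t0 = 21 − 2 = 19.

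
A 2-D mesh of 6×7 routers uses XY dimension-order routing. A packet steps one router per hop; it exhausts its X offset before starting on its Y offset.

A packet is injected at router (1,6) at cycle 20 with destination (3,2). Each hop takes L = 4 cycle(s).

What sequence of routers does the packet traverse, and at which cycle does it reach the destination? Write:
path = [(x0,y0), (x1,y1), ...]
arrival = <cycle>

src (1,6)  cyc=20
E→(2,6)  cyc=24
E→(3,6)  cyc=28
S→(3,5)  cyc=32
S→(3,4)  cyc=36
S→(3,3)  cyc=40
S→(3,2)  cyc=44

path = [(1,6), (2,6), (3,6), (3,5), (3,4), (3,3), (3,2)]
arrival = 44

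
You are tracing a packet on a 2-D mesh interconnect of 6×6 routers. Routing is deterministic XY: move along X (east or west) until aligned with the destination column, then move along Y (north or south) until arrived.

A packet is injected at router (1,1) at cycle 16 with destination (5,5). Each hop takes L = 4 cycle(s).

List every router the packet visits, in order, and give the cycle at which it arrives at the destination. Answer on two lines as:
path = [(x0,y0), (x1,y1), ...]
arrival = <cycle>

  0. router=(1,1) cycle=16 (inject)
  1. router=(2,1) cycle=20 dir=E
  2. router=(3,1) cycle=24 dir=E
  3. router=(4,1) cycle=28 dir=E
  4. router=(5,1) cycle=32 dir=E
  5. router=(5,2) cycle=36 dir=N
  6. router=(5,3) cycle=40 dir=N
  7. router=(5,4) cycle=44 dir=N
  8. router=(5,5) cycle=48 dir=N

path = [(1,1), (2,1), (3,1), (4,1), (5,1), (5,2), (5,3), (5,4), (5,5)]
arrival = 48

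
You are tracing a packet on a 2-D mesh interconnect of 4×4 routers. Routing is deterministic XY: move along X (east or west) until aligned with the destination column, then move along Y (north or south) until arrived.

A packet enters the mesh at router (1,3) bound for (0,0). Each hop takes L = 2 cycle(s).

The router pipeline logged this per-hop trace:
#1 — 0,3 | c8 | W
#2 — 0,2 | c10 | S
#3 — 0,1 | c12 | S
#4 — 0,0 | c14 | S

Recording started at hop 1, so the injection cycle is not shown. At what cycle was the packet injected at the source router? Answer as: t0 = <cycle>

Hop 1 reached at cycle 8; hop k is at t0 + k·L.
Therefore t0 = 8 − L = 6.

t0 = 6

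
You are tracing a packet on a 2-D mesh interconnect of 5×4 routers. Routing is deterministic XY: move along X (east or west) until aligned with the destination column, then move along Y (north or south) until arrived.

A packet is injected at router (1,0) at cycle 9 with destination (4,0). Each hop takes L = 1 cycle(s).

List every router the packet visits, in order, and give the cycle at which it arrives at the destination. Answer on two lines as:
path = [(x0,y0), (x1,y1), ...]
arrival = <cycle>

  0. router=(1,0) cycle=9 (inject)
  1. router=(2,0) cycle=10 dir=E
  2. router=(3,0) cycle=11 dir=E
  3. router=(4,0) cycle=12 dir=E

path = [(1,0), (2,0), (3,0), (4,0)]
arrival = 12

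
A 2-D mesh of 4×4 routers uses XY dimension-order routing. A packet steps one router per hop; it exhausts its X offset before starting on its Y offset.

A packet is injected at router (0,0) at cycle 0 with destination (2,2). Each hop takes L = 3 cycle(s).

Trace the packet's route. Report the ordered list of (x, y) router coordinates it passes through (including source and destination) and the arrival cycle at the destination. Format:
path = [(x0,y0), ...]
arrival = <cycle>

path = [(0,0), (1,0), (2,0), (2,1), (2,2)]
arrival = 12

#0 — 0,0 | c0
#1 — 1,0 | c3 | E
#2 — 2,0 | c6 | E
#3 — 2,1 | c9 | N
#4 — 2,2 | c12 | N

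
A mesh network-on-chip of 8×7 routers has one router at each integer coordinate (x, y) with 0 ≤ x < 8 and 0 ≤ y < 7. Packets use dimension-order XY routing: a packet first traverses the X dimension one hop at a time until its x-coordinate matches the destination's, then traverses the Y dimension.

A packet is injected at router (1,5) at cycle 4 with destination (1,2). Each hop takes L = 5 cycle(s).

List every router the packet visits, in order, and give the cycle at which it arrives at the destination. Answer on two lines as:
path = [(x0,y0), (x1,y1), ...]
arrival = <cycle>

  0. router=(1,5) cycle=4 (inject)
  1. router=(1,4) cycle=9 dir=S
  2. router=(1,3) cycle=14 dir=S
  3. router=(1,2) cycle=19 dir=S

path = [(1,5), (1,4), (1,3), (1,2)]
arrival = 19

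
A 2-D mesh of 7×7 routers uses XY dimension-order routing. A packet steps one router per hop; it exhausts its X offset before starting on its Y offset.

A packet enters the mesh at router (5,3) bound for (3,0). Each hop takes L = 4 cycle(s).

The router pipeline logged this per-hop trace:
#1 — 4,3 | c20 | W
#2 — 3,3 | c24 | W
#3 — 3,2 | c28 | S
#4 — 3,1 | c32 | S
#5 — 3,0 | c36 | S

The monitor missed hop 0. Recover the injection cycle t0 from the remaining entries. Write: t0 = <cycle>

t0 = 16

Hop 1 reached at cycle 20; hop k is at t0 + k·L.
Therefore t0 = 20 − L = 16.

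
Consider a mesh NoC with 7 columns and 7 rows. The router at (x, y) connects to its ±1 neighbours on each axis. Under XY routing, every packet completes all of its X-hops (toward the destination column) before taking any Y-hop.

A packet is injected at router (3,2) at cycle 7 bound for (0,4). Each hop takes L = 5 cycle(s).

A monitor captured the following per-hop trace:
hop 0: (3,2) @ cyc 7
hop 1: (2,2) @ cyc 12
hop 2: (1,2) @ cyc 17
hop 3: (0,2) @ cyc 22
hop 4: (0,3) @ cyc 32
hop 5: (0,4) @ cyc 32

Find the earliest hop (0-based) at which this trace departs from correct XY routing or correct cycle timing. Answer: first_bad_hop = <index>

  1: Δx=-1 Δy=+0 Δt=5 [ok]
  2: Δx=-1 Δy=+0 Δt=5 [ok]
  3: Δx=-1 Δy=+0 Δt=5 [ok]
  4: Δx=+0 Δy=+1 Δt=10 [BAD: Δcyc=10≠L]

first_bad_hop = 4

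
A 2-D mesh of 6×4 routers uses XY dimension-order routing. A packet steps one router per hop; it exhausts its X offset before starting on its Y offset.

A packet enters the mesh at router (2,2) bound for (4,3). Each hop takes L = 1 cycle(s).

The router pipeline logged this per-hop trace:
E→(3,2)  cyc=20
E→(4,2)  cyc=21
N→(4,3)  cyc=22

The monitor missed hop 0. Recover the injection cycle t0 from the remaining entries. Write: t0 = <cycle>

cyc[1] = 20 and cyc[k] = t0 + k·L for every k.
t0 = cyc[1] − L = 20 − 1 = 19.

t0 = 19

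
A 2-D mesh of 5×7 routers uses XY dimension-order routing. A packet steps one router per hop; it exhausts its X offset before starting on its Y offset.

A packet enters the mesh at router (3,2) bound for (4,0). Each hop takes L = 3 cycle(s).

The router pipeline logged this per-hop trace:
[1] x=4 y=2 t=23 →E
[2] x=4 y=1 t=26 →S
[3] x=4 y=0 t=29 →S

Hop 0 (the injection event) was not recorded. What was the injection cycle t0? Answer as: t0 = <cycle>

t0 = 20

cyc[1] = 23 and cyc[k] = t0 + k·L for every k.
t0 = cyc[1] − L = 23 − 3 = 20.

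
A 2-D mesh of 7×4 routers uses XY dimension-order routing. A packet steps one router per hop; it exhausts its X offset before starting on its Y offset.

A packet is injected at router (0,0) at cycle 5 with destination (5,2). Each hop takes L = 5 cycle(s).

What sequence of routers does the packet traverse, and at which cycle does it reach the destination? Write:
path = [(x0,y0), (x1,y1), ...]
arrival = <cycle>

path = [(0,0), (1,0), (2,0), (3,0), (4,0), (5,0), (5,1), (5,2)]
arrival = 40

#0 — 0,0 | c5
#1 — 1,0 | c10 | E
#2 — 2,0 | c15 | E
#3 — 3,0 | c20 | E
#4 — 4,0 | c25 | E
#5 — 5,0 | c30 | E
#6 — 5,1 | c35 | N
#7 — 5,2 | c40 | N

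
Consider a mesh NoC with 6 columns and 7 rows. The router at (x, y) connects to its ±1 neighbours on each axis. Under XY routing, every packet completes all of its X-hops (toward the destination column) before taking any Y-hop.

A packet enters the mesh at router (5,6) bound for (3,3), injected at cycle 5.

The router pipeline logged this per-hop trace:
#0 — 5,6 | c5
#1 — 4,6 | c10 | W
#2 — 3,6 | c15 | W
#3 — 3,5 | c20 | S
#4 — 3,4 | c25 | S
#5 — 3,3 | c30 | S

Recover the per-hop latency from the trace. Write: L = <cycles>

Δcyc across hop 0→1: 10 − 5 = 5.
Per-hop latency L = Δcyc = 5.

L = 5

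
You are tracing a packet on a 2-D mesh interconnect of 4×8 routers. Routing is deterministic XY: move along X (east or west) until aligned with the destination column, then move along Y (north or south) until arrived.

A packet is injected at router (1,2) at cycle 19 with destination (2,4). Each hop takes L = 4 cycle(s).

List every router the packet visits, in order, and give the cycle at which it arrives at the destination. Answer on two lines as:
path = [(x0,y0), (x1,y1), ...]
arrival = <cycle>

path = [(1,2), (2,2), (2,3), (2,4)]
arrival = 31

[0] x=1 y=2 t=19
[1] x=2 y=2 t=23 →E
[2] x=2 y=3 t=27 →N
[3] x=2 y=4 t=31 →N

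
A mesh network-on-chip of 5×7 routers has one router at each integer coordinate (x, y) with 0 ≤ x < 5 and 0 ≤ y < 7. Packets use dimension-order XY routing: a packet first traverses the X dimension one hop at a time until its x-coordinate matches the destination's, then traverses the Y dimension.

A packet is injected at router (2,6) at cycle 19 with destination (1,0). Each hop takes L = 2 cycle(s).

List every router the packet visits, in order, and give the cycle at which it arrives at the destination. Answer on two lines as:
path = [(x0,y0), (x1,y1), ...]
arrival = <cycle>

t=19: at (2,6)
t=21: at (1,6) after W
t=23: at (1,5) after S
t=25: at (1,4) after S
t=27: at (1,3) after S
t=29: at (1,2) after S
t=31: at (1,1) after S
t=33: at (1,0) after S

path = [(2,6), (1,6), (1,5), (1,4), (1,3), (1,2), (1,1), (1,0)]
arrival = 33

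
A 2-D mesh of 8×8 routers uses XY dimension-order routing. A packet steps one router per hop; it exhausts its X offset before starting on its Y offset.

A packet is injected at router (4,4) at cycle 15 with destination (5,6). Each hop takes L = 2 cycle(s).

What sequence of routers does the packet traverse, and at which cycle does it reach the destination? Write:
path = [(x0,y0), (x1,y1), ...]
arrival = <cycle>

path = [(4,4), (5,4), (5,5), (5,6)]
arrival = 21

hop 0: (4,4) @ cyc 15
hop 1: (5,4) @ cyc 17  [E]
hop 2: (5,5) @ cyc 19  [N]
hop 3: (5,6) @ cyc 21  [N]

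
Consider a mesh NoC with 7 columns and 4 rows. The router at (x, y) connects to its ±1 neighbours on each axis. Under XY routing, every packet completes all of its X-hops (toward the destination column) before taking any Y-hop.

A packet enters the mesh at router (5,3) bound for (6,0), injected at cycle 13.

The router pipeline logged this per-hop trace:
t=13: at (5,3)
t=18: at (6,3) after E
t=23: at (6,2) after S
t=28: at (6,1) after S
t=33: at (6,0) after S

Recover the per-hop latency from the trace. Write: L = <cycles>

Between hops 0 and 1 the cycle counter advances 18 − 13 = 5.
Per-hop latency L = Δcyc = 5.

L = 5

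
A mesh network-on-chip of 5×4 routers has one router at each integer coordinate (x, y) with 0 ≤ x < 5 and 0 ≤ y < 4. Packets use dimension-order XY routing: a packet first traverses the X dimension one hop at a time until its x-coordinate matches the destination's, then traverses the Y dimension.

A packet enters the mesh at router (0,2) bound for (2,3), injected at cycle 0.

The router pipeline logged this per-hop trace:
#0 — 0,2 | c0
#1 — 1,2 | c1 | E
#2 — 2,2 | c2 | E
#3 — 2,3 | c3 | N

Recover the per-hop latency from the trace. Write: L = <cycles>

L = 1

Δcyc across hop 0→1: 1 − 0 = 1.
One hop costs L cycles, so L = 1.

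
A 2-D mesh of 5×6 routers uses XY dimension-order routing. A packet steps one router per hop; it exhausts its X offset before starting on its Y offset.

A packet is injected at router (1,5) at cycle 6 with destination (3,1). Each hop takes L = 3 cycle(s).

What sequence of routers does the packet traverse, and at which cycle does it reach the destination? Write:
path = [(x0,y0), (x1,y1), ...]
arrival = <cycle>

  0. router=(1,5) cycle=6 (inject)
  1. router=(2,5) cycle=9 dir=E
  2. router=(3,5) cycle=12 dir=E
  3. router=(3,4) cycle=15 dir=S
  4. router=(3,3) cycle=18 dir=S
  5. router=(3,2) cycle=21 dir=S
  6. router=(3,1) cycle=24 dir=S

path = [(1,5), (2,5), (3,5), (3,4), (3,3), (3,2), (3,1)]
arrival = 24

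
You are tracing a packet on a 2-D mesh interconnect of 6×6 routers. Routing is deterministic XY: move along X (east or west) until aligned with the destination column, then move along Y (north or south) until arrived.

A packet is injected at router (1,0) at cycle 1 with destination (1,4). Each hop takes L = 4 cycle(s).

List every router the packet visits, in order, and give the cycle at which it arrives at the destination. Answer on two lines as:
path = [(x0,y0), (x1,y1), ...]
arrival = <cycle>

path = [(1,0), (1,1), (1,2), (1,3), (1,4)]
arrival = 17

hop 0: (1,0) @ cyc 1
hop 1: (1,1) @ cyc 5  [N]
hop 2: (1,2) @ cyc 9  [N]
hop 3: (1,3) @ cyc 13  [N]
hop 4: (1,4) @ cyc 17  [N]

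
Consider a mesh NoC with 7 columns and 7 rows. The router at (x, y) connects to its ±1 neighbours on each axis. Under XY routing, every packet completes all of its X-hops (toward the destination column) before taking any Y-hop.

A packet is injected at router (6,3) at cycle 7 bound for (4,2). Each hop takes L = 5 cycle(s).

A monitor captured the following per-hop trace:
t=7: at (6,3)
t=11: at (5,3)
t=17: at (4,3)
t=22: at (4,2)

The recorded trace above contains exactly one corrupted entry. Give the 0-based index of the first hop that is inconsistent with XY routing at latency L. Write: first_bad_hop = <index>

hop 1: step (-1,+0), +4 cyc — BAD: Δcyc=4≠L

first_bad_hop = 1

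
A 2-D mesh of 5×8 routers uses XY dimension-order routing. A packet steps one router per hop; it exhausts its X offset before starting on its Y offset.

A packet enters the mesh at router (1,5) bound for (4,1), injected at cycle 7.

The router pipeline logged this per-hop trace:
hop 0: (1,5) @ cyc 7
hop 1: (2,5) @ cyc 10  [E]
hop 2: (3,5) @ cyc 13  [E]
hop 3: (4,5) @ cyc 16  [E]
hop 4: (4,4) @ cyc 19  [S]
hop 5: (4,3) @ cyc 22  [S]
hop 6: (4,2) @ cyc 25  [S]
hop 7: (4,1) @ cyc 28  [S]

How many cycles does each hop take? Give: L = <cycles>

L = 3

Δcyc across hop 0→1: 10 − 7 = 3.
One hop costs L cycles, so L = 3.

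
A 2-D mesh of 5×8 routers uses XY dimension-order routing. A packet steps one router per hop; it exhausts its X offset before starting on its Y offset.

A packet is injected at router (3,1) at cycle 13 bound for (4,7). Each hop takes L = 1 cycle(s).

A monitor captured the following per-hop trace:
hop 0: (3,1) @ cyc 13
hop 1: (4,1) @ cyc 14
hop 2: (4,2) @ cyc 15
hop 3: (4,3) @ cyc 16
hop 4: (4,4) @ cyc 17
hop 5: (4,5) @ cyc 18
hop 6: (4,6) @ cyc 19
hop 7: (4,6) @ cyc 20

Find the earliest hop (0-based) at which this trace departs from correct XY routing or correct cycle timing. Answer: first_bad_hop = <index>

check 1→ d=(1,0) cyc+1: ok
check 2→ d=(0,1) cyc+1: ok
check 3→ d=(0,1) cyc+1: ok
check 4→ d=(0,1) cyc+1: ok
check 5→ d=(0,1) cyc+1: ok
check 6→ d=(0,1) cyc+1: ok
check 7→ d=(0,0) cyc+1: BAD: non-unit step

first_bad_hop = 7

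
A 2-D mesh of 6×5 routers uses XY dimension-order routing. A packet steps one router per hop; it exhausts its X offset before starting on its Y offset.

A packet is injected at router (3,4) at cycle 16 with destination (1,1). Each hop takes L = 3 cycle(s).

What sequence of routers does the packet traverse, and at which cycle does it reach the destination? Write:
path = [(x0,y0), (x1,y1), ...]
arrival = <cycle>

  0. router=(3,4) cycle=16 (inject)
  1. router=(2,4) cycle=19 dir=W
  2. router=(1,4) cycle=22 dir=W
  3. router=(1,3) cycle=25 dir=S
  4. router=(1,2) cycle=28 dir=S
  5. router=(1,1) cycle=31 dir=S

path = [(3,4), (2,4), (1,4), (1,3), (1,2), (1,1)]
arrival = 31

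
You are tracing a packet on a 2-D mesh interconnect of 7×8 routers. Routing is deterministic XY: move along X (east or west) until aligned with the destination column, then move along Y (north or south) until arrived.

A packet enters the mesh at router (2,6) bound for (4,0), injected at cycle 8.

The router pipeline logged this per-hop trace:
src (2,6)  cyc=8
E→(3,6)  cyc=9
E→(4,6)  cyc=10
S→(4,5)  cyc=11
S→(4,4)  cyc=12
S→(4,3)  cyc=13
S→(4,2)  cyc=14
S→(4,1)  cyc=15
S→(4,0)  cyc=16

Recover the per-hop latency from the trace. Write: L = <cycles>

cyc[1] − cyc[0] = 9 − 8 = 1.
One hop costs L cycles, so L = 1.

L = 1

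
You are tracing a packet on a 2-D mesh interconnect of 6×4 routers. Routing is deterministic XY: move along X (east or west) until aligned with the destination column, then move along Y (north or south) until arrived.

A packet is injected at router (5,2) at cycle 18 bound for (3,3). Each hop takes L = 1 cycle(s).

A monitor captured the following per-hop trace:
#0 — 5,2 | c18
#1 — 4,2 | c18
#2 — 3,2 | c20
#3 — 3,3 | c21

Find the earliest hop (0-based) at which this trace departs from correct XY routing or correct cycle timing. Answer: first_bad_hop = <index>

  1: Δx=-1 Δy=+0 Δt=0 [BAD: Δcyc=0≠L]

first_bad_hop = 1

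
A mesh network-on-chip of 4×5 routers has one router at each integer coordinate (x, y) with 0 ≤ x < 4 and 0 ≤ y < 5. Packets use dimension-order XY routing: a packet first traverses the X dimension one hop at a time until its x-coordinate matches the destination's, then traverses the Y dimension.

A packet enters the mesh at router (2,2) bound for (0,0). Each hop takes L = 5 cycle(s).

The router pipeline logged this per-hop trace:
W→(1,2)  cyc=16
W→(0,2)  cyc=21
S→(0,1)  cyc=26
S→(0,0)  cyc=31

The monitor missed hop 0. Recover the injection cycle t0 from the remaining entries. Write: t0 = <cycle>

t0 = 11

cyc[1] = 16 and cyc[k] = t0 + k·L for every k.
So t0 = 16 − 1·5 = 11.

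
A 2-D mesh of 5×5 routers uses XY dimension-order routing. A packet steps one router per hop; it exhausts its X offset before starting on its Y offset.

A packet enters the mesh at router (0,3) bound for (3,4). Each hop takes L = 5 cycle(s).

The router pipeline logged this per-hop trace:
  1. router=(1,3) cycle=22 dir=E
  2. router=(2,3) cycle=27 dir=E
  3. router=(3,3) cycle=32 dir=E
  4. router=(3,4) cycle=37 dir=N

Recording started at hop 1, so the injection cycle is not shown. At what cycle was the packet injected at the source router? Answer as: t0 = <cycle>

cyc[1] = 22 and cyc[k] = t0 + k·L for every k.
t0 = cyc[1] − L = 22 − 5 = 17.

t0 = 17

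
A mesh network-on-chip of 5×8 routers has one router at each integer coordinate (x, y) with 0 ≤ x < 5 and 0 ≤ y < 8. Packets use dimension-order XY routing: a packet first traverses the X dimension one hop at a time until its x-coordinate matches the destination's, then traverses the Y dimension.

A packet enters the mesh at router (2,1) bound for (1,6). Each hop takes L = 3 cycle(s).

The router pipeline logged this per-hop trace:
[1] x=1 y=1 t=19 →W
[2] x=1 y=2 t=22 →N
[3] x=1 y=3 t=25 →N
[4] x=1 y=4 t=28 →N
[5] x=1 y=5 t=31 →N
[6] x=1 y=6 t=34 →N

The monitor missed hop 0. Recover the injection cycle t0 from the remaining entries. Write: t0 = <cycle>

t0 = 16

At hop 1 the cycle is 19; in general cyc_k = t0 + kL.
t0 = cyc[1] − L = 19 − 3 = 16.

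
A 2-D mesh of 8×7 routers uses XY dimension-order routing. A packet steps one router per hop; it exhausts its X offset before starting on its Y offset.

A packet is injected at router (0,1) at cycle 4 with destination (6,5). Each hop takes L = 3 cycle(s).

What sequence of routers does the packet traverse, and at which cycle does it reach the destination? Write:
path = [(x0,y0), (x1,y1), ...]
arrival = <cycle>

[0] x=0 y=1 t=4
[1] x=1 y=1 t=7 →E
[2] x=2 y=1 t=10 →E
[3] x=3 y=1 t=13 →E
[4] x=4 y=1 t=16 →E
[5] x=5 y=1 t=19 →E
[6] x=6 y=1 t=22 →E
[7] x=6 y=2 t=25 →N
[8] x=6 y=3 t=28 →N
[9] x=6 y=4 t=31 →N
[10] x=6 y=5 t=34 →N

path = [(0,1), (1,1), (2,1), (3,1), (4,1), (5,1), (6,1), (6,2), (6,3), (6,4), (6,5)]
arrival = 34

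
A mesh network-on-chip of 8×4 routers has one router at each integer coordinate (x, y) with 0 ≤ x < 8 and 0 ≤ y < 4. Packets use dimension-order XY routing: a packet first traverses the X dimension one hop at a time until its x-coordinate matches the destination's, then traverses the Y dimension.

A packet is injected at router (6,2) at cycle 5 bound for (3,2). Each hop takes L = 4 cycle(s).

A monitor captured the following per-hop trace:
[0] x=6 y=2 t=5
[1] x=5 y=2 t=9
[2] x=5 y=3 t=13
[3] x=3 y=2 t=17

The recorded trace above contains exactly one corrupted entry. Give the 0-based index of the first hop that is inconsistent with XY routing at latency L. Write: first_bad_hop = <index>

hop 1: step (-1,+0), +4 cyc — ok
hop 2: step (+0,+1), +4 cyc — BAD: Y-move but x=5≠3

first_bad_hop = 2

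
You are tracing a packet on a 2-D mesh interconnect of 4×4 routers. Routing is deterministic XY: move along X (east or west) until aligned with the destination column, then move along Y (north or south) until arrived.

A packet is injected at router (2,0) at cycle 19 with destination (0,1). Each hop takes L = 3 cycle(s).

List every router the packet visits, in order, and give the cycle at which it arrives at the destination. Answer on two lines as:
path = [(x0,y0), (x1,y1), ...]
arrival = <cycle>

src (2,0)  cyc=19
W→(1,0)  cyc=22
W→(0,0)  cyc=25
N→(0,1)  cyc=28

path = [(2,0), (1,0), (0,0), (0,1)]
arrival = 28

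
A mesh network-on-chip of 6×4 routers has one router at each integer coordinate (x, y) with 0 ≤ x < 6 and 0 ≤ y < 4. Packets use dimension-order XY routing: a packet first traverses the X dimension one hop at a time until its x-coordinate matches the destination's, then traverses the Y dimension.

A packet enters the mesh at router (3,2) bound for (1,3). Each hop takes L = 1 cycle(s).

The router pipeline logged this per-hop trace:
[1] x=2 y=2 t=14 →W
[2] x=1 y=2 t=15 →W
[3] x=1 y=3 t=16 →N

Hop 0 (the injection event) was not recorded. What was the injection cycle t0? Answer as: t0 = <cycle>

t0 = 13

At hop 1 the cycle is 14; in general cyc_k = t0 + kL.
t0 = cyc[1] − L = 14 − 1 = 13.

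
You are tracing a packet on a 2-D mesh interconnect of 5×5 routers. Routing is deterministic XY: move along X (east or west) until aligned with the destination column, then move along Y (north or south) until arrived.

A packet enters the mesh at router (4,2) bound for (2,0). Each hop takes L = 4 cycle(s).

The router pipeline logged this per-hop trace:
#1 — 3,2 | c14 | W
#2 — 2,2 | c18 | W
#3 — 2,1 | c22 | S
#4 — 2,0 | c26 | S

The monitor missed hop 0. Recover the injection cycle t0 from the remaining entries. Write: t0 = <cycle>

Hop 1 reached at cycle 14; hop k is at t0 + k·L.
Subtract one hop: t0 = 14 − 4 = 10.

t0 = 10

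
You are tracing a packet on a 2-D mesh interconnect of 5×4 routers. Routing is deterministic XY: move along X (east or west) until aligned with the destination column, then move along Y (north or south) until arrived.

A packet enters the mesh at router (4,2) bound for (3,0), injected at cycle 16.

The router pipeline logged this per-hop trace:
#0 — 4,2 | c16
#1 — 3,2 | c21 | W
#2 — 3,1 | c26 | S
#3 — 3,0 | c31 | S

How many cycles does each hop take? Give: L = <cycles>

L = 5

From hop 0 (16) to hop 1 (21): +5 cycles.
Per-hop latency L = Δcyc = 5.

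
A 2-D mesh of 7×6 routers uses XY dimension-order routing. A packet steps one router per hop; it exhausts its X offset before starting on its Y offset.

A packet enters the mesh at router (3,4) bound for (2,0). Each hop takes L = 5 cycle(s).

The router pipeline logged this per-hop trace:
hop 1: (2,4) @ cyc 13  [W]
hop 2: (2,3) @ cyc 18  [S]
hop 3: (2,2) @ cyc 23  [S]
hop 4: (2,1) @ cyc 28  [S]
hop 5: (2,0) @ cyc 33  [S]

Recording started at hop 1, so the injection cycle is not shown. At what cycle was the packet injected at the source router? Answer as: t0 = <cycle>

cyc[1] = 13 and cyc[k] = t0 + k·L for every k.
So t0 = 13 − 1·5 = 8.

t0 = 8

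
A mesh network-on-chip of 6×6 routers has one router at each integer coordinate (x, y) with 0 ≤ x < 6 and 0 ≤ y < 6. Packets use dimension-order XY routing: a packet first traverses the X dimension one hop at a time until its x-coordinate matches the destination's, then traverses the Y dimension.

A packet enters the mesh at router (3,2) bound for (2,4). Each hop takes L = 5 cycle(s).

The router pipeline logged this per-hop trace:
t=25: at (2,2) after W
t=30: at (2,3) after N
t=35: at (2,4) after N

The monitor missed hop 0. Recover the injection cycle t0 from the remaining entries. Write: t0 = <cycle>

t0 = 20

At hop 1 the cycle is 25; in general cyc_k = t0 + kL.
t0 = cyc[1] − L = 25 − 5 = 20.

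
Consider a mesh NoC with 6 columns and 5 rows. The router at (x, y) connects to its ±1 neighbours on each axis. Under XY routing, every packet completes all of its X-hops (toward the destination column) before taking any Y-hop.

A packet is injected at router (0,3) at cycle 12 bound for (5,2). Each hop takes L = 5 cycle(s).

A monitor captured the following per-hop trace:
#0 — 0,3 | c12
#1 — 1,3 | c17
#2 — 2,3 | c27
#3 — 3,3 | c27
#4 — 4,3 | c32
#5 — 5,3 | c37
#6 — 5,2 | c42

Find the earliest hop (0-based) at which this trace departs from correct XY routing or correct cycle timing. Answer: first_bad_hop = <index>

  1: Δx=+1 Δy=+0 Δt=5 [ok]
  2: Δx=+1 Δy=+0 Δt=10 [BAD: Δcyc=10≠L]

first_bad_hop = 2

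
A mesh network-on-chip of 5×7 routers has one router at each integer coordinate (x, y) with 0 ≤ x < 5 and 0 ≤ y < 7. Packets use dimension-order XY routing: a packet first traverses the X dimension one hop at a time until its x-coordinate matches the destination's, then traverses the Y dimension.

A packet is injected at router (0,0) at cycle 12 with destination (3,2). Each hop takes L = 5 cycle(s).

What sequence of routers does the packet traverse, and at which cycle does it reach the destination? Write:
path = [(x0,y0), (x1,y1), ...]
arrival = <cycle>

path = [(0,0), (1,0), (2,0), (3,0), (3,1), (3,2)]
arrival = 37

src (0,0)  cyc=12
E→(1,0)  cyc=17
E→(2,0)  cyc=22
E→(3,0)  cyc=27
N→(3,1)  cyc=32
N→(3,2)  cyc=37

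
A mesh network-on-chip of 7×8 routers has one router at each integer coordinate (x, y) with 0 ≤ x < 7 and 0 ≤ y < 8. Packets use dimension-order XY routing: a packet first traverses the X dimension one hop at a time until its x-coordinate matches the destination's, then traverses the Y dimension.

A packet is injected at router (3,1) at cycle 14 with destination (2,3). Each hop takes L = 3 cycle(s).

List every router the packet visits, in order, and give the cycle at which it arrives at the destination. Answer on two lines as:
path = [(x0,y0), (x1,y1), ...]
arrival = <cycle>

path = [(3,1), (2,1), (2,2), (2,3)]
arrival = 23

[0] x=3 y=1 t=14
[1] x=2 y=1 t=17 →W
[2] x=2 y=2 t=20 →N
[3] x=2 y=3 t=23 →N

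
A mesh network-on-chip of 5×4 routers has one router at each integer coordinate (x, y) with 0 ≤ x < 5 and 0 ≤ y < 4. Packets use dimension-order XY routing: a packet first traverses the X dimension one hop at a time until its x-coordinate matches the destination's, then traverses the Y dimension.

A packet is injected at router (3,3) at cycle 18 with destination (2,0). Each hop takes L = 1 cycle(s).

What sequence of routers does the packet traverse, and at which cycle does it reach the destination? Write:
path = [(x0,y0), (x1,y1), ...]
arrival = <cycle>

path = [(3,3), (2,3), (2,2), (2,1), (2,0)]
arrival = 22

#0 — 3,3 | c18
#1 — 2,3 | c19 | W
#2 — 2,2 | c20 | S
#3 — 2,1 | c21 | S
#4 — 2,0 | c22 | S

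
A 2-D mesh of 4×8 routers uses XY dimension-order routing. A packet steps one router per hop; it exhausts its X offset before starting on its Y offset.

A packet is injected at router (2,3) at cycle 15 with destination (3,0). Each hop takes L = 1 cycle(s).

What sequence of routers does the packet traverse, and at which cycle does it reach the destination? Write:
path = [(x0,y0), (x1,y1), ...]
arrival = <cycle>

path = [(2,3), (3,3), (3,2), (3,1), (3,0)]
arrival = 19

hop 0: (2,3) @ cyc 15
hop 1: (3,3) @ cyc 16  [E]
hop 2: (3,2) @ cyc 17  [S]
hop 3: (3,1) @ cyc 18  [S]
hop 4: (3,0) @ cyc 19  [S]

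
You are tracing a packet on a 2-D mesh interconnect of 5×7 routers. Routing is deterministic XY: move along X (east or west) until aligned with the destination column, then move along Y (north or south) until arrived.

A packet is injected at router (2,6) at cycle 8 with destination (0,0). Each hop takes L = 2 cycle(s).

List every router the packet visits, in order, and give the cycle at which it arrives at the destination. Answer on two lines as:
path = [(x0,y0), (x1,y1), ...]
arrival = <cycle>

hop 0: (2,6) @ cyc 8
hop 1: (1,6) @ cyc 10  [W]
hop 2: (0,6) @ cyc 12  [W]
hop 3: (0,5) @ cyc 14  [S]
hop 4: (0,4) @ cyc 16  [S]
hop 5: (0,3) @ cyc 18  [S]
hop 6: (0,2) @ cyc 20  [S]
hop 7: (0,1) @ cyc 22  [S]
hop 8: (0,0) @ cyc 24  [S]

path = [(2,6), (1,6), (0,6), (0,5), (0,4), (0,3), (0,2), (0,1), (0,0)]
arrival = 24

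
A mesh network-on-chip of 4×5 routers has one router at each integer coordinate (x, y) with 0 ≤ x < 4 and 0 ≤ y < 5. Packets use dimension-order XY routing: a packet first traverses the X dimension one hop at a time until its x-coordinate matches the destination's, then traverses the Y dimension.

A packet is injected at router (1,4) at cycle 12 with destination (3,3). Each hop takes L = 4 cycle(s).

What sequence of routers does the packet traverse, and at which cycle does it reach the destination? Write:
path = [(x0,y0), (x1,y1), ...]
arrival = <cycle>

hop 0: (1,4) @ cyc 12
hop 1: (2,4) @ cyc 16  [E]
hop 2: (3,4) @ cyc 20  [E]
hop 3: (3,3) @ cyc 24  [S]

path = [(1,4), (2,4), (3,4), (3,3)]
arrival = 24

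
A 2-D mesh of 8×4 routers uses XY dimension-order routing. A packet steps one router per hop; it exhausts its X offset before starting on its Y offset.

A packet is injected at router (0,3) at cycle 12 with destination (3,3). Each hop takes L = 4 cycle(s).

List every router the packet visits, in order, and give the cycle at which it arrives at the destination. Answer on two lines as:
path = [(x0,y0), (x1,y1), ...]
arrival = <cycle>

path = [(0,3), (1,3), (2,3), (3,3)]
arrival = 24

  0. router=(0,3) cycle=12 (inject)
  1. router=(1,3) cycle=16 dir=E
  2. router=(2,3) cycle=20 dir=E
  3. router=(3,3) cycle=24 dir=E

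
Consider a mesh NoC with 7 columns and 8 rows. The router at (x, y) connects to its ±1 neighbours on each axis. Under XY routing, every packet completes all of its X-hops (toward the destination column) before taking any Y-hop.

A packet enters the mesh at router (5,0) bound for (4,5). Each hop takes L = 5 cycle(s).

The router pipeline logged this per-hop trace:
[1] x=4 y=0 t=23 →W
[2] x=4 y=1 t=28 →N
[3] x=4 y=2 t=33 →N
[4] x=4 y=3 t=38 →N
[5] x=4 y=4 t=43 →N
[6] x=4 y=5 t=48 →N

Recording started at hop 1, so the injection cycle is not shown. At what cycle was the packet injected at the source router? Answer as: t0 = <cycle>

At hop 1 the cycle is 23; in general cyc_k = t0 + kL.
t0 = cyc[1] − L = 23 − 5 = 18.

t0 = 18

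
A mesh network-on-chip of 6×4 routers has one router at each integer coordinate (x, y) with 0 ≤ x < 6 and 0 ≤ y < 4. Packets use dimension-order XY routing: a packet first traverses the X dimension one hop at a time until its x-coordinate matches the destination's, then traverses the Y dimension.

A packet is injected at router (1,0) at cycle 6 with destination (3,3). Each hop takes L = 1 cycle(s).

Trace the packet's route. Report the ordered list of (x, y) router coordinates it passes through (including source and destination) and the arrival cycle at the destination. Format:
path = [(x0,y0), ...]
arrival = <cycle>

hop 0: (1,0) @ cyc 6
hop 1: (2,0) @ cyc 7  [E]
hop 2: (3,0) @ cyc 8  [E]
hop 3: (3,1) @ cyc 9  [N]
hop 4: (3,2) @ cyc 10  [N]
hop 5: (3,3) @ cyc 11  [N]

path = [(1,0), (2,0), (3,0), (3,1), (3,2), (3,3)]
arrival = 11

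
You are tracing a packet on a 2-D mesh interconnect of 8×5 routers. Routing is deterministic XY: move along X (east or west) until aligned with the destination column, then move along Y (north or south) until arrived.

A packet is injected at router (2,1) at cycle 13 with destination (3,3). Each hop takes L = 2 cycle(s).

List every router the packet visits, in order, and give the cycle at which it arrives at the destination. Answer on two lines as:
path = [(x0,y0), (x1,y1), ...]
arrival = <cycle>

path = [(2,1), (3,1), (3,2), (3,3)]
arrival = 19

t=13: at (2,1)
t=15: at (3,1) after E
t=17: at (3,2) after N
t=19: at (3,3) after N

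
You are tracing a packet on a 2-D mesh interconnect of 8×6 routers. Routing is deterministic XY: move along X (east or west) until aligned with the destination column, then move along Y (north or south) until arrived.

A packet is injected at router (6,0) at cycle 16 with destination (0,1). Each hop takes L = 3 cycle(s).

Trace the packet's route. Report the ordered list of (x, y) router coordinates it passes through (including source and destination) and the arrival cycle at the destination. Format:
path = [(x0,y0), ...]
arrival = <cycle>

src (6,0)  cyc=16
W→(5,0)  cyc=19
W→(4,0)  cyc=22
W→(3,0)  cyc=25
W→(2,0)  cyc=28
W→(1,0)  cyc=31
W→(0,0)  cyc=34
N→(0,1)  cyc=37

path = [(6,0), (5,0), (4,0), (3,0), (2,0), (1,0), (0,0), (0,1)]
arrival = 37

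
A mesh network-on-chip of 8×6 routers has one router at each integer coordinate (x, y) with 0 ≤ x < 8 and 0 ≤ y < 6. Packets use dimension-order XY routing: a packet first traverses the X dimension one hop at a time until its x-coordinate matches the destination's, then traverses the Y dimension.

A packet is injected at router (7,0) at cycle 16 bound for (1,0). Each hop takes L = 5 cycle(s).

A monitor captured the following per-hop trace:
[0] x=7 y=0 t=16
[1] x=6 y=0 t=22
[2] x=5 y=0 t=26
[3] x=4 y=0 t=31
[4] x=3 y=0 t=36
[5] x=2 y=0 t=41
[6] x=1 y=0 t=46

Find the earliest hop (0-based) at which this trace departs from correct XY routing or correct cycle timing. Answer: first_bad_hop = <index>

first_bad_hop = 1

check 1→ d=(-1,0) cyc+6: BAD: Δcyc=6≠L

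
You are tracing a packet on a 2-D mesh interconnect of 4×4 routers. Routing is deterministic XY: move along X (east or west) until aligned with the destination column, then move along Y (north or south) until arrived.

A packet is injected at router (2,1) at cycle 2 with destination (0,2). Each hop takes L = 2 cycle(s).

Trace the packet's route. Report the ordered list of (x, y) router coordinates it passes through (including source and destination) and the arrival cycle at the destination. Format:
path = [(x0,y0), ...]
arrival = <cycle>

src (2,1)  cyc=2
W→(1,1)  cyc=4
W→(0,1)  cyc=6
N→(0,2)  cyc=8

path = [(2,1), (1,1), (0,1), (0,2)]
arrival = 8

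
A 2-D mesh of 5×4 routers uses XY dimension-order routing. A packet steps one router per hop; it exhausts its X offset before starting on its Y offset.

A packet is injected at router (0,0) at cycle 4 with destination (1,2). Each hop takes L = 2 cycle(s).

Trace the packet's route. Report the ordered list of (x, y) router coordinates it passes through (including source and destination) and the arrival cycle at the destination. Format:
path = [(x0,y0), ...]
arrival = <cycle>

#0 — 0,0 | c4
#1 — 1,0 | c6 | E
#2 — 1,1 | c8 | N
#3 — 1,2 | c10 | N

path = [(0,0), (1,0), (1,1), (1,2)]
arrival = 10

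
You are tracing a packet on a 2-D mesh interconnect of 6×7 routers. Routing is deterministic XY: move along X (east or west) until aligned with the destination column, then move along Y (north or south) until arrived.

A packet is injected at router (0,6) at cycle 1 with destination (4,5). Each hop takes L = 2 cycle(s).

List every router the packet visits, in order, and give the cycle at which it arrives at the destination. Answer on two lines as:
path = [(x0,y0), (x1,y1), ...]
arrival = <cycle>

#0 — 0,6 | c1
#1 — 1,6 | c3 | E
#2 — 2,6 | c5 | E
#3 — 3,6 | c7 | E
#4 — 4,6 | c9 | E
#5 — 4,5 | c11 | S

path = [(0,6), (1,6), (2,6), (3,6), (4,6), (4,5)]
arrival = 11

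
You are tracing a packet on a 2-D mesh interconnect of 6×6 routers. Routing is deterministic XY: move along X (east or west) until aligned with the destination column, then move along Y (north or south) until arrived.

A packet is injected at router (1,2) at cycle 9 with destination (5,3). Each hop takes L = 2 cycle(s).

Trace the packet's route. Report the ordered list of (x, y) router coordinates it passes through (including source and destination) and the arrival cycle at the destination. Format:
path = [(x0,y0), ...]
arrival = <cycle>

hop 0: (1,2) @ cyc 9
hop 1: (2,2) @ cyc 11  [E]
hop 2: (3,2) @ cyc 13  [E]
hop 3: (4,2) @ cyc 15  [E]
hop 4: (5,2) @ cyc 17  [E]
hop 5: (5,3) @ cyc 19  [N]

path = [(1,2), (2,2), (3,2), (4,2), (5,2), (5,3)]
arrival = 19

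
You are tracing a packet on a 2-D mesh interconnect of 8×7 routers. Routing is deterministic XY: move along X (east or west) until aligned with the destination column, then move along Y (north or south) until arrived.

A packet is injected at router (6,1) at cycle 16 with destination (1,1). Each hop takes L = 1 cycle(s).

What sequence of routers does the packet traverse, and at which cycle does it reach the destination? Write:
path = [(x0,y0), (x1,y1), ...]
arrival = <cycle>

hop 0: (6,1) @ cyc 16
hop 1: (5,1) @ cyc 17  [W]
hop 2: (4,1) @ cyc 18  [W]
hop 3: (3,1) @ cyc 19  [W]
hop 4: (2,1) @ cyc 20  [W]
hop 5: (1,1) @ cyc 21  [W]

path = [(6,1), (5,1), (4,1), (3,1), (2,1), (1,1)]
arrival = 21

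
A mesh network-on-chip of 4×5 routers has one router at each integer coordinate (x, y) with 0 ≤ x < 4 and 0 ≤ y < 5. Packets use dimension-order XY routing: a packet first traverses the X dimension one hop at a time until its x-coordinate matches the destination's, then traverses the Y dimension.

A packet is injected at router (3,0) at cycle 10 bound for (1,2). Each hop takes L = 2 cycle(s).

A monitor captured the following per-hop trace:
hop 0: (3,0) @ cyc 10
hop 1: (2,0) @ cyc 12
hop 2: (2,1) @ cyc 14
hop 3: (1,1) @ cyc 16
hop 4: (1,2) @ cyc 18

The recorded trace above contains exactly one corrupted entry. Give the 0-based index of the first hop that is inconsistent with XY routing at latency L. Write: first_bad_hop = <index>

first_bad_hop = 2

hop 1: step (-1,+0), +2 cyc — ok
hop 2: step (+0,+1), +2 cyc — BAD: Y-move but x=2≠1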